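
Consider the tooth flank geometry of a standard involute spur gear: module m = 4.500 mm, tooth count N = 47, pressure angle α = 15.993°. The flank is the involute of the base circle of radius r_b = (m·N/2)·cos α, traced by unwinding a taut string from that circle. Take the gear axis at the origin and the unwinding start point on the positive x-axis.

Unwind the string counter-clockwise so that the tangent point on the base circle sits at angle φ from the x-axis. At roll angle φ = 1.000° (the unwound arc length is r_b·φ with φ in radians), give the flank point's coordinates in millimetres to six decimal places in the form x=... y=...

x=101.672467 y=0.000180

pitch radius r_p = m·N/2 = 4.500·47/2 = 105.750000
base radius r_b = r_p·cos α = 105.750000·cos 15.993° = 101.656985
roll angle φ = 1.000° = 0.01745329 rad
x = r_b·(cos φ + φ·sin φ) = 101.656985·(0.99984770 + 0.01745329·0.01745241) = 101.672467
y = r_b·(sin φ − φ·cos φ) = 101.656985·(0.01745241 − 0.01745329·0.99984770) = 0.000180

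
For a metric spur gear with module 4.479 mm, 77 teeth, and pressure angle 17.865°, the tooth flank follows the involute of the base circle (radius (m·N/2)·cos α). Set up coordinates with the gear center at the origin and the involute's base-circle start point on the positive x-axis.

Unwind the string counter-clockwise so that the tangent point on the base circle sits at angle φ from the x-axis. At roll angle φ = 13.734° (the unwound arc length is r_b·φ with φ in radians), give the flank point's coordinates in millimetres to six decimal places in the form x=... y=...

pitch radius r_p = m·N/2 = 4.479·77/2 = 172.441500
base radius r_b = r_p·cos α = 172.441500·cos 17.865° = 164.126712
roll angle φ = 13.734° = 0.23970352 rad
x = r_b·(cos φ + φ·sin φ) = 164.126712·(0.97140841 + 0.23970352·0.23741463) = 168.774375
y = r_b·(sin φ − φ·cos φ) = 164.126712·(0.23741463 − 0.23970352·0.97140841) = 0.749176

x=168.774375 y=0.749176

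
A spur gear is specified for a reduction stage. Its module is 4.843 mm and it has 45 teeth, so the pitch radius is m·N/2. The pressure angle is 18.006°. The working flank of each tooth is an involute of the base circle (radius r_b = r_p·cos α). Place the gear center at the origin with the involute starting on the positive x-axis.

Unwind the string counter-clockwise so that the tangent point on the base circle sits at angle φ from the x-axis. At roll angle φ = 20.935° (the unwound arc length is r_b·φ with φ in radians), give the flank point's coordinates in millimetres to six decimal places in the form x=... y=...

pitch radius r_p = m·N/2 = 4.843·45/2 = 108.967500
base radius r_b = r_p·cos α = 108.967500·cos 18.006° = 103.630724
roll angle φ = 20.935° = 0.36538468 rad
x = r_b·(cos φ + φ·sin φ) = 103.630724·(0.93398638 + 0.36538468·0.35730861) = 110.319204
y = r_b·(sin φ − φ·cos φ) = 103.630724·(0.35730861 − 0.36538468·0.93398638) = 1.662682

x=110.319204 y=1.662682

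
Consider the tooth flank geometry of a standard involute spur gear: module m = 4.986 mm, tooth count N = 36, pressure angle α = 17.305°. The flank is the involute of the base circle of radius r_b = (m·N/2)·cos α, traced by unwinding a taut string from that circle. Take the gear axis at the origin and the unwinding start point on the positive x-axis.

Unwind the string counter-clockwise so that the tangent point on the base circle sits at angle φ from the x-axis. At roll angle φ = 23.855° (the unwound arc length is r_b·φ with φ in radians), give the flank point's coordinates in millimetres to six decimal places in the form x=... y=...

x=92.793404 y=2.025861

pitch radius r_p = m·N/2 = 4.986·36/2 = 89.748000
base radius r_b = r_p·cos α = 89.748000·cos 17.305° = 85.685543
roll angle φ = 23.855° = 0.41634829 rad
x = r_b·(cos φ + φ·sin φ) = 85.685543·(0.91457187 + 0.41634829·0.40442341) = 92.793404
y = r_b·(sin φ − φ·cos φ) = 85.685543·(0.40442341 − 0.41634829·0.91457187) = 2.025861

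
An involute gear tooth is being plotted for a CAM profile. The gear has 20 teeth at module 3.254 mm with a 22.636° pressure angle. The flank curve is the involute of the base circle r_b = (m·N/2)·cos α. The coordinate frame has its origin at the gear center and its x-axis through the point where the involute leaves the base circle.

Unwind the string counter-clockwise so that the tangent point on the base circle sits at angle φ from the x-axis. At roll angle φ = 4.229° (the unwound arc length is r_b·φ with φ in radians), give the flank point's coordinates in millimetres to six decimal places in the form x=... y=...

pitch radius r_p = m·N/2 = 3.254·20/2 = 32.540000
base radius r_b = r_p·cos α = 32.540000·cos 22.636° = 30.033397
roll angle φ = 4.229° = 0.07380997 rad
x = r_b·(cos φ + φ·sin φ) = 30.033397·(0.99727728 + 0.07380997·0.07374297) = 30.115096
y = r_b·(sin φ − φ·cos φ) = 30.033397·(0.07374297 − 0.07380997·0.99727728) = 0.004023

x=30.115096 y=0.004023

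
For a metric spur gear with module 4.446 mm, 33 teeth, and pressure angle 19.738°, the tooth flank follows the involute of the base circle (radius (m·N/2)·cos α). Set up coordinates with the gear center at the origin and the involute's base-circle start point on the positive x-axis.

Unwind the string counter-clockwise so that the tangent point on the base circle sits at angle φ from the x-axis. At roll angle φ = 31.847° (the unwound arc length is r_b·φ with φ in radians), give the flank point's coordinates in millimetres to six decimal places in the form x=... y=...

x=78.905519 y=3.831739

pitch radius r_p = m·N/2 = 4.446·33/2 = 73.359000
base radius r_b = r_p·cos α = 73.359000·cos 19.738° = 69.048922
roll angle φ = 31.847° = 0.55583501 rad
x = r_b·(cos φ + φ·sin φ) = 69.048922·(0.84946014 + 0.55583501·0.52765279) = 78.905519
y = r_b·(sin φ − φ·cos φ) = 69.048922·(0.52765279 − 0.55583501·0.84946014) = 3.831739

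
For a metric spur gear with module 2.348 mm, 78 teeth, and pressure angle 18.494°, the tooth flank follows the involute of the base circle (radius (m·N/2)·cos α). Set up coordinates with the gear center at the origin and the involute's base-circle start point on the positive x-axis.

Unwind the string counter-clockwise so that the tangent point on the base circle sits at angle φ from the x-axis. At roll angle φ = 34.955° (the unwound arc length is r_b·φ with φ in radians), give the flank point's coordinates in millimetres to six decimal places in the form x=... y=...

pitch radius r_p = m·N/2 = 2.348·78/2 = 91.572000
base radius r_b = r_p·cos α = 91.572000·cos 18.494° = 86.842936
roll angle φ = 34.955° = 0.61007984 rad
x = r_b·(cos φ + φ·sin φ) = 86.842936·(0.81960228 + 0.61007984·0.57293290) = 101.531297
y = r_b·(sin φ − φ·cos φ) = 86.842936·(0.57293290 − 0.61007984·0.81960228) = 6.331725

x=101.531297 y=6.331725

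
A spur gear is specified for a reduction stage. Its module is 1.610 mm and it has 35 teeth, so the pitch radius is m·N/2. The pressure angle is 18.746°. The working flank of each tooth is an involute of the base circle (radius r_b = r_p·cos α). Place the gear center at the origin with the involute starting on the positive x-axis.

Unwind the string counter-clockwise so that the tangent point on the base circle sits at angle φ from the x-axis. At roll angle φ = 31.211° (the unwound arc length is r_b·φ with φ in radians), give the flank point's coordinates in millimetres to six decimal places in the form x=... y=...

x=30.350050 y=1.395352

pitch radius r_p = m·N/2 = 1.610·35/2 = 28.175000
base radius r_b = r_p·cos α = 28.175000·cos 18.746° = 26.680389
roll angle φ = 31.211° = 0.54473471 rad
x = r_b·(cos φ + φ·sin φ) = 26.680389·(0.85526479 + 0.54473471·0.51819122) = 30.350050
y = r_b·(sin φ − φ·cos φ) = 26.680389·(0.51819122 − 0.54473471·0.85526479) = 1.395352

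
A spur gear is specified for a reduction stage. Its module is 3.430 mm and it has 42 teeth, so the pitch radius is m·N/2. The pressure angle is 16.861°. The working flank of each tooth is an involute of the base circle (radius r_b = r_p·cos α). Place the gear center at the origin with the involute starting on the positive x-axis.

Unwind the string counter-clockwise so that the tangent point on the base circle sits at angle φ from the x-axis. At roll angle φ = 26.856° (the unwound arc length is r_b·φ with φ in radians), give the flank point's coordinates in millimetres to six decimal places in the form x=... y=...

pitch radius r_p = m·N/2 = 3.430·42/2 = 72.030000
base radius r_b = r_p·cos α = 72.030000·cos 16.861° = 68.933519
roll angle φ = 26.856° = 0.46872562 rad
x = r_b·(cos φ + φ·sin φ) = 68.933519·(0.89214471 + 0.46872562·0.45174972) = 76.095118
y = r_b·(sin φ − φ·cos φ) = 68.933519·(0.45174972 − 0.46872562·0.89214471) = 2.314694

x=76.095118 y=2.314694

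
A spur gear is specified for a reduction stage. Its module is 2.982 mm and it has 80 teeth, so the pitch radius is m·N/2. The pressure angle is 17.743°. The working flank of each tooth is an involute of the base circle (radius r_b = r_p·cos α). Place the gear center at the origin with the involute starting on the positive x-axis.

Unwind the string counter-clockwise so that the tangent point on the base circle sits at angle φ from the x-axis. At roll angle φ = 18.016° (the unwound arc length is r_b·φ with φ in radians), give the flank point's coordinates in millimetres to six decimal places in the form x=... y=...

pitch radius r_p = m·N/2 = 2.982·80/2 = 119.280000
base radius r_b = r_p·cos α = 119.280000·cos 17.743° = 113.606213
roll angle φ = 18.016° = 0.31443852 rad
x = r_b·(cos φ + φ·sin φ) = 113.606213·(0.95097019 + 0.31443852·0.30928257) = 119.084366
y = r_b·(sin φ − φ·cos φ) = 113.606213·(0.30928257 − 0.31443852·0.95097019) = 1.165703

x=119.084366 y=1.165703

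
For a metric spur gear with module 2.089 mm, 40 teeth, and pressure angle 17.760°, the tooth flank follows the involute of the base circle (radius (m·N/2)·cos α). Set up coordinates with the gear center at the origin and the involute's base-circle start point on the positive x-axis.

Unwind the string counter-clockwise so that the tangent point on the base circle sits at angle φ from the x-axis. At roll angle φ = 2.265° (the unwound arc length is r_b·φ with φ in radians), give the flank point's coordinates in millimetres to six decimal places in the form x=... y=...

x=39.819951 y=0.000819

pitch radius r_p = m·N/2 = 2.089·40/2 = 41.780000
base radius r_b = r_p·cos α = 41.780000·cos 17.760° = 39.788873
roll angle φ = 2.265° = 0.03953171 rad
x = r_b·(cos φ + φ·sin φ) = 39.788873·(0.99921872 + 0.03953171·0.03952141) = 39.819951
y = r_b·(sin φ − φ·cos φ) = 39.788873·(0.03952141 − 0.03953171·0.99921872) = 0.000819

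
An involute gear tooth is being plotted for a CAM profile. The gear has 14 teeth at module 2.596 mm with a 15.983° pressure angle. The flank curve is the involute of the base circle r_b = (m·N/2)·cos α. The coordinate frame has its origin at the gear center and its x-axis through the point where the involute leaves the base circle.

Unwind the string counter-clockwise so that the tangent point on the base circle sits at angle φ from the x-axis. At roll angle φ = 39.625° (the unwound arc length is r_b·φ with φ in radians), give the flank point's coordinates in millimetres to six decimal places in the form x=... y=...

pitch radius r_p = m·N/2 = 2.596·14/2 = 18.172000
base radius r_b = r_p·cos α = 18.172000·cos 15.983° = 17.469533
roll angle φ = 39.625° = 0.69158672 rad
x = r_b·(cos φ + φ·sin φ) = 17.469533·(0.77023504 + 0.69158672·0.63776013) = 21.160871
y = r_b·(sin φ − φ·cos φ) = 17.469533·(0.63776013 − 0.69158672·0.77023504) = 1.835625

x=21.160871 y=1.835625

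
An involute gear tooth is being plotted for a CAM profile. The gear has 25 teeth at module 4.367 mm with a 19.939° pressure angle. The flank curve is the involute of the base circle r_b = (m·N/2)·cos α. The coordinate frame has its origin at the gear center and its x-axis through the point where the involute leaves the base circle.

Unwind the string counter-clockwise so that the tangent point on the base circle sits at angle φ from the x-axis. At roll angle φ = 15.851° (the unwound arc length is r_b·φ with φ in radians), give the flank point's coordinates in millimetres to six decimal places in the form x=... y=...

pitch radius r_p = m·N/2 = 4.367·25/2 = 54.587500
base radius r_b = r_p·cos α = 54.587500·cos 19.939° = 51.315319
roll angle φ = 15.851° = 0.27665214 rad
x = r_b·(cos φ + φ·sin φ) = 51.315319·(0.96197525 + 0.27665214·0.27313663) = 53.241649
y = r_b·(sin φ − φ·cos φ) = 51.315319·(0.27313663 − 0.27665214·0.96197525) = 0.359418

x=53.241649 y=0.359418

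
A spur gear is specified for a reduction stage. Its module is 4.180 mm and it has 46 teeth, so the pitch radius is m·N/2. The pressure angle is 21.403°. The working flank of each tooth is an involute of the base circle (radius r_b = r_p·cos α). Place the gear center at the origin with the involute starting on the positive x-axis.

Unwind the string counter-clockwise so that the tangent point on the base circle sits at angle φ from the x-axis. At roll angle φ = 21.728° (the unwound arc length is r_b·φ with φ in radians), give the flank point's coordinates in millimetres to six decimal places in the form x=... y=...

x=95.716592 y=1.603919

pitch radius r_p = m·N/2 = 4.180·46/2 = 96.140000
base radius r_b = r_p·cos α = 96.140000·cos 21.403° = 89.509869
roll angle φ = 21.728° = 0.37922514 rad
x = r_b·(cos φ + φ·sin φ) = 89.509869·(0.92895177 + 0.37922514·0.37020077) = 95.716592
y = r_b·(sin φ − φ·cos φ) = 89.509869·(0.37020077 − 0.37922514·0.92895177) = 1.603919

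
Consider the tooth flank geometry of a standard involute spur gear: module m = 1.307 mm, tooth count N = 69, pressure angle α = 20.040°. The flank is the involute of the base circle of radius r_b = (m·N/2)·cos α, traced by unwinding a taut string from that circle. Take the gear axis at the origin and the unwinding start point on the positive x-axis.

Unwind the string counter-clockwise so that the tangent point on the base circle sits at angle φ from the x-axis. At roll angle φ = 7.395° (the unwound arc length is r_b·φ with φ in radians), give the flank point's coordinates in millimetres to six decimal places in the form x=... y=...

pitch radius r_p = m·N/2 = 1.307·69/2 = 45.091500
base radius r_b = r_p·cos α = 45.091500·cos 20.040° = 42.361373
roll angle φ = 7.395° = 0.12906710 rad
x = r_b·(cos φ + φ·sin φ) = 42.361373·(0.99168240 + 0.12906710·0.12870906) = 42.712739
y = r_b·(sin φ − φ·cos φ) = 42.361373·(0.12870906 − 0.12906710·0.99168240) = 0.030309

x=42.712739 y=0.030309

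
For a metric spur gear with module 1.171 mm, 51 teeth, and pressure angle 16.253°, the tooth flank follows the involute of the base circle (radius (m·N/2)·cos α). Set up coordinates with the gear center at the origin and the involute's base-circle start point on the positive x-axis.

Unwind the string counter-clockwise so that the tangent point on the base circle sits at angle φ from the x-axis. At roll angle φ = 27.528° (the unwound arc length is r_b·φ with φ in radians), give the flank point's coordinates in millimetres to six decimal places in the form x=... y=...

pitch radius r_p = m·N/2 = 1.171·51/2 = 29.860500
base radius r_b = r_p·cos α = 29.860500·cos 16.253° = 28.667131
roll angle φ = 27.528° = 0.48045424 rad
x = r_b·(cos φ + φ·sin φ) = 28.667131·(0.88678507 + 0.48045424·0.46218203) = 31.787330
y = r_b·(sin φ − φ·cos φ) = 28.667131·(0.46218203 − 0.48045424·0.88678507) = 1.035525

x=31.787330 y=1.035525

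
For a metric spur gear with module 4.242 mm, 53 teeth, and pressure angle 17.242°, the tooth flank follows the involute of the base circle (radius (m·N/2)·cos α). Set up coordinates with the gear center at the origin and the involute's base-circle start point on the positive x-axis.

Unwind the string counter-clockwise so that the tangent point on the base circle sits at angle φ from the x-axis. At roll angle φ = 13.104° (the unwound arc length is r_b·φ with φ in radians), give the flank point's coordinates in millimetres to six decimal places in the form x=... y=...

x=110.132590 y=0.425889

pitch radius r_p = m·N/2 = 4.242·53/2 = 112.413000
base radius r_b = r_p·cos α = 112.413000·cos 17.242° = 107.361310
roll angle φ = 13.104° = 0.22870795 rad
x = r_b·(cos φ + φ·sin φ) = 107.361310·(0.97396014 + 0.22870795·0.22671930) = 110.132590
y = r_b·(sin φ − φ·cos φ) = 107.361310·(0.22671930 − 0.22870795·0.97396014) = 0.425889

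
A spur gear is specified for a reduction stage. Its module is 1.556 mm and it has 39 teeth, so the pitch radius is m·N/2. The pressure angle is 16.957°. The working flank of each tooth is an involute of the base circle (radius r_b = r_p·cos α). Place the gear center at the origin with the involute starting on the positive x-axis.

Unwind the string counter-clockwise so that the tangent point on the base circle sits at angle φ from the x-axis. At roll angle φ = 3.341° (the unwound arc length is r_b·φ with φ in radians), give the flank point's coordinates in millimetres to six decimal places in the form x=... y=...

pitch radius r_p = m·N/2 = 1.556·39/2 = 30.342000
base radius r_b = r_p·cos α = 30.342000·cos 16.957° = 29.022848
roll angle φ = 3.341° = 0.05831145 rad
x = r_b·(cos φ + φ·sin φ) = 29.022848·(0.99830037 + 0.05831145·0.05827841) = 29.072149
y = r_b·(sin φ − φ·cos φ) = 29.022848·(0.05827841 − 0.05831145·0.99830037) = 0.001917

x=29.072149 y=0.001917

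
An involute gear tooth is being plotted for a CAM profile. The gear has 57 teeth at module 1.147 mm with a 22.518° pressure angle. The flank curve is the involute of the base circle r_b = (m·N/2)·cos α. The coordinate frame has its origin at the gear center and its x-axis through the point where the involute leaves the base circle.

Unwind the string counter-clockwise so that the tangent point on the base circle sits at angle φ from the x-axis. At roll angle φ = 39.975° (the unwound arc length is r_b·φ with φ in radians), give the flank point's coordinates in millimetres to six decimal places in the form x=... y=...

pitch radius r_p = m·N/2 = 1.147·57/2 = 32.689500
base radius r_b = r_p·cos α = 32.689500·cos 22.518° = 30.197228
roll angle φ = 39.975° = 0.69769537 rad
x = r_b·(cos φ + φ·sin φ) = 30.197228·(0.76632484 + 0.69769537·0.64245330) = 36.676392
y = r_b·(sin φ − φ·cos φ) = 30.197228·(0.64245330 − 0.69769537·0.76632484) = 3.255020

x=36.676392 y=3.255020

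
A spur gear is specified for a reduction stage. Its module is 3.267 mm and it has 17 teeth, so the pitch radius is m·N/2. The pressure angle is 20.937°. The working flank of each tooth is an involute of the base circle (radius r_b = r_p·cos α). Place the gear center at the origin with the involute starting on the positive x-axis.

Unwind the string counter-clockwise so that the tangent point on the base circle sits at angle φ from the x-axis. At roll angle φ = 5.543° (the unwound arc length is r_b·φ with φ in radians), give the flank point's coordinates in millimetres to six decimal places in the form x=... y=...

pitch radius r_p = m·N/2 = 3.267·17/2 = 27.769500
base radius r_b = r_p·cos α = 27.769500·cos 20.937° = 25.935988
roll angle φ = 5.543° = 0.09674360 rad
x = r_b·(cos φ + φ·sin φ) = 25.935988·(0.99532399 + 0.09674360·0.09659276) = 26.057076
y = r_b·(sin φ − φ·cos φ) = 25.935988·(0.09659276 − 0.09674360·0.99532399) = 0.007821

x=26.057076 y=0.007821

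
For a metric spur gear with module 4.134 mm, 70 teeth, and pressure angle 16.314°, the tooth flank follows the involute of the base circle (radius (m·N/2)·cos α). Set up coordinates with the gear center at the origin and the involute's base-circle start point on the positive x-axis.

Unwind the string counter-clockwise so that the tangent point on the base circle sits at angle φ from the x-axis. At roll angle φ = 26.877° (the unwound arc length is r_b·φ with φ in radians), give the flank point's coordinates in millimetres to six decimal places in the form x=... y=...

pitch radius r_p = m·N/2 = 4.134·70/2 = 144.690000
base radius r_b = r_p·cos α = 144.690000·cos 16.314° = 138.864301
roll angle φ = 26.877° = 0.46909214 rad
x = r_b·(cos φ + φ·sin φ) = 138.864301·(0.89197908 + 0.46909214·0.45207668) = 153.312395
y = r_b·(sin φ − φ·cos φ) = 138.864301·(0.45207668 − 0.46909214·0.89197908) = 4.673659

x=153.312395 y=4.673659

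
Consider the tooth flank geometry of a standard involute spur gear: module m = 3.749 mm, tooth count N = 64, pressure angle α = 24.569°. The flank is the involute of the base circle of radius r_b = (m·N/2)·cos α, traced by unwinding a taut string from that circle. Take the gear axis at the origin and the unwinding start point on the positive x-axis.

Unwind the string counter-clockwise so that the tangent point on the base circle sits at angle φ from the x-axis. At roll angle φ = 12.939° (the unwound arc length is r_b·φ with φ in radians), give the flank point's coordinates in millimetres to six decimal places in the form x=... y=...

pitch radius r_p = m·N/2 = 3.749·64/2 = 119.968000
base radius r_b = r_p·cos α = 119.968000·cos 24.569° = 109.106242
roll angle φ = 12.939° = 0.22582815 rad
x = r_b·(cos φ + φ·sin φ) = 109.106242·(0.97460901 + 0.22582815·0.22391356) = 111.852991
y = r_b·(sin φ − φ·cos φ) = 109.106242·(0.22391356 − 0.22582815·0.97460901) = 0.416722

x=111.852991 y=0.416722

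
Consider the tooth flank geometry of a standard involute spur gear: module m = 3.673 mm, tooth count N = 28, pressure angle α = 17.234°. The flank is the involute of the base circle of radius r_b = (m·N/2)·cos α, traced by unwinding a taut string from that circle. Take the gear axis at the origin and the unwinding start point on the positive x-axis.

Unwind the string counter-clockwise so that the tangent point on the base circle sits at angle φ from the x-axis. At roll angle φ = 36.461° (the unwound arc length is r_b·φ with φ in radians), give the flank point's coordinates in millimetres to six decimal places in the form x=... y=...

x=58.073392 y=4.050470

pitch radius r_p = m·N/2 = 3.673·28/2 = 51.422000
base radius r_b = r_p·cos α = 51.422000·cos 17.234° = 49.113292
roll angle φ = 36.461° = 0.63636450 rad
x = r_b·(cos φ + φ·sin φ) = 49.113292·(0.80426156 + 0.63636450·0.59427548) = 58.073392
y = r_b·(sin φ − φ·cos φ) = 49.113292·(0.59427548 − 0.63636450·0.80426156) = 4.050470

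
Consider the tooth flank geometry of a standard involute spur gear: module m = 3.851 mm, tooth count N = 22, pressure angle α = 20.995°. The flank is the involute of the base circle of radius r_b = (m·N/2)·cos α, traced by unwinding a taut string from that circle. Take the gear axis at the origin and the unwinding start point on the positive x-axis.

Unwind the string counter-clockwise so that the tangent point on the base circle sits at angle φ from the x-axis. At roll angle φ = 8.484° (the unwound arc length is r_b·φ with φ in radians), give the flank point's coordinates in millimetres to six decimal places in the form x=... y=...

pitch radius r_p = m·N/2 = 3.851·22/2 = 42.361000
base radius r_b = r_p·cos α = 42.361000·cos 20.995° = 39.548725
roll angle φ = 8.484° = 0.14807373 rad
x = r_b·(cos φ + φ·sin φ) = 39.548725·(0.98905710 + 0.14807373·0.14753322) = 39.979921
y = r_b·(sin φ − φ·cos φ) = 39.548725·(0.14753322 − 0.14807373·0.98905710) = 0.042706

x=39.979921 y=0.042706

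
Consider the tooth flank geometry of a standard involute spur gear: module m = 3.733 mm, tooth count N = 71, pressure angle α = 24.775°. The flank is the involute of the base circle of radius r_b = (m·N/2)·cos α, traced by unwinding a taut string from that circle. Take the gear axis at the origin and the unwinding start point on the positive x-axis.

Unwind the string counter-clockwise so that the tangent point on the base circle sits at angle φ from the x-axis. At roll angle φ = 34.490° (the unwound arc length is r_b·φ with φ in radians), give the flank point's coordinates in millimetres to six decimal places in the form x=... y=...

x=140.189169 y=8.435760

pitch radius r_p = m·N/2 = 3.733·71/2 = 132.521500
base radius r_b = r_p·cos α = 132.521500·cos 24.775° = 120.324276
roll angle φ = 34.490° = 0.60196406 rad
x = r_b·(cos φ + φ·sin φ) = 120.324276·(0.82422503 + 0.60196406·0.56626239) = 140.189169
y = r_b·(sin φ − φ·cos φ) = 120.324276·(0.56626239 − 0.60196406·0.82422503) = 8.435760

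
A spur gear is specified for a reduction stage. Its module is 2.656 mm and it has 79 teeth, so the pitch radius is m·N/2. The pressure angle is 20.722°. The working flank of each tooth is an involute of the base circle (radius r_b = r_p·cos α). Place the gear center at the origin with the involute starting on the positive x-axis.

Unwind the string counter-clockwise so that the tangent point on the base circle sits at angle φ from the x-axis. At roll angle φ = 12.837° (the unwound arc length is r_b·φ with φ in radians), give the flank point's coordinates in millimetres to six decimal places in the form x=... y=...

pitch radius r_p = m·N/2 = 2.656·79/2 = 104.912000
base radius r_b = r_p·cos α = 104.912000·cos 20.722° = 98.125058
roll angle φ = 12.837° = 0.22404792 rad
x = r_b·(cos φ + φ·sin φ) = 98.125058·(0.97500608 + 0.22404792·0.22217818) = 100.557052
y = r_b·(sin φ − φ·cos φ) = 98.125058·(0.22217818 − 0.22404792·0.97500608) = 0.366016

x=100.557052 y=0.366016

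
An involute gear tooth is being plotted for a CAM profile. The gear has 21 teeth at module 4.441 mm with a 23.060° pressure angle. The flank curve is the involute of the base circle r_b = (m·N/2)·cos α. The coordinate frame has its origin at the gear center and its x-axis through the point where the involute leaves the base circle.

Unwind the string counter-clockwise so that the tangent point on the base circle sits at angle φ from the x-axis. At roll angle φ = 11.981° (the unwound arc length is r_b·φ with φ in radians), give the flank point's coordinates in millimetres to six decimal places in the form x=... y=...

x=43.832292 y=0.130195

pitch radius r_p = m·N/2 = 4.441·21/2 = 46.630500
base radius r_b = r_p·cos α = 46.630500·cos 23.060° = 42.904498
roll angle φ = 11.981° = 0.20910790 rad
x = r_b·(cos φ + φ·sin φ) = 42.904498·(0.97821649 + 0.20910790·0.20758731) = 43.832292
y = r_b·(sin φ − φ·cos φ) = 42.904498·(0.20758731 − 0.20910790·0.97821649) = 0.130195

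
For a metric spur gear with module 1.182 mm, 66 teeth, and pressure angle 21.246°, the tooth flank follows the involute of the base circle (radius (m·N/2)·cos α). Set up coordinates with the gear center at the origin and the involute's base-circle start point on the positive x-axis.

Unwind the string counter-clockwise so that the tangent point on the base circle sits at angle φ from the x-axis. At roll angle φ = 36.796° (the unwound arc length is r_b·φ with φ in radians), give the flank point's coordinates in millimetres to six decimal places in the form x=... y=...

pitch radius r_p = m·N/2 = 1.182·66/2 = 39.006000
base radius r_b = r_p·cos α = 39.006000·cos 21.246° = 36.354886
roll angle φ = 36.796° = 0.64221135 rad
x = r_b·(cos φ + φ·sin φ) = 36.354886·(0.80077319 + 0.64221135·0.59896770) = 43.096428
y = r_b·(sin φ − φ·cos φ) = 36.354886·(0.59896770 − 0.64221135·0.80077319) = 3.079334

x=43.096428 y=3.079334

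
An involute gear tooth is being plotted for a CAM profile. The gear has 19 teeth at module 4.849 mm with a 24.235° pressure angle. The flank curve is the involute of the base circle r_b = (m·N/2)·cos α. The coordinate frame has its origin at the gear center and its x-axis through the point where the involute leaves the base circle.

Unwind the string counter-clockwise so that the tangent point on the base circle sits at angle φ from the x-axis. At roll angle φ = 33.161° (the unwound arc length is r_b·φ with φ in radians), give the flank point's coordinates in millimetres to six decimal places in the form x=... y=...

pitch radius r_p = m·N/2 = 4.849·19/2 = 46.065500
base radius r_b = r_p·cos α = 46.065500·cos 24.235° = 42.005726
roll angle φ = 33.161° = 0.57876863 rad
x = r_b·(cos φ + φ·sin φ) = 42.005726·(0.83713683 + 0.57876863·0.54699353) = 48.462827
y = r_b·(sin φ − φ·cos φ) = 42.005726·(0.54699353 − 0.57876863·0.83713683) = 2.624727

x=48.462827 y=2.624727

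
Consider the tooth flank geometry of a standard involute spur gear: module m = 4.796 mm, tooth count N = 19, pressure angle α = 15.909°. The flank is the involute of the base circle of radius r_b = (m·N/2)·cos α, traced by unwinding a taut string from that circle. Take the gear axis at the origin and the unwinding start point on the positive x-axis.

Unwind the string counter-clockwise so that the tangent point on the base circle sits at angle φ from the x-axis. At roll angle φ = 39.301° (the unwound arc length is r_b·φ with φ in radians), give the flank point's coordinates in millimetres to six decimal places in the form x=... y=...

pitch radius r_p = m·N/2 = 4.796·19/2 = 45.562000
base radius r_b = r_p·cos α = 45.562000·cos 15.909° = 43.816896
roll angle φ = 39.301° = 0.68593185 rad
x = r_b·(cos φ + φ·sin φ) = 43.816896·(0.77382916 + 0.68593185·0.63339438) = 52.943716
y = r_b·(sin φ − φ·cos φ) = 43.816896·(0.63339438 − 0.68593185·0.77382916) = 4.495627

x=52.943716 y=4.495627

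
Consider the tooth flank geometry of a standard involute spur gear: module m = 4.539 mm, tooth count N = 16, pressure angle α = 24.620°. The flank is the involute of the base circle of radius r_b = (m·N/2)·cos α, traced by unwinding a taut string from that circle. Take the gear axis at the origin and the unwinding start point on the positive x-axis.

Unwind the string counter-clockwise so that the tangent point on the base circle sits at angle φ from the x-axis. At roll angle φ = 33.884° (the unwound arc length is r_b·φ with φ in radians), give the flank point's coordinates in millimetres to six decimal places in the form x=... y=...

pitch radius r_p = m·N/2 = 4.539·16/2 = 36.312000
base radius r_b = r_p·cos α = 36.312000·cos 24.620° = 33.010903
roll angle φ = 33.884° = 0.59138736 rad
x = r_b·(cos φ + φ·sin φ) = 33.010903·(0.83016800 + 0.59138736·0.55751330) = 38.288499
y = r_b·(sin φ − φ·cos φ) = 33.010903·(0.55751330 − 0.59138736·0.83016800) = 2.197286

x=38.288499 y=2.197286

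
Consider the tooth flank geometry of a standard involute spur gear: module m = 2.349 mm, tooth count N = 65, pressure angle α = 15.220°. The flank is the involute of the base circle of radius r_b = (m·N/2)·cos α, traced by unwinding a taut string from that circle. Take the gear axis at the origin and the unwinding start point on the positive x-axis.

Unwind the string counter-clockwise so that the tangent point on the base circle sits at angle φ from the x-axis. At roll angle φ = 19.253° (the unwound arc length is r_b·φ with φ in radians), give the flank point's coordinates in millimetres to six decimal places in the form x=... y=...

pitch radius r_p = m·N/2 = 2.349·65/2 = 76.342500
base radius r_b = r_p·cos α = 76.342500·cos 15.220° = 73.664780
roll angle φ = 19.253° = 0.33602824 rad
x = r_b·(cos φ + φ·sin φ) = 73.664780·(0.94407176 + 0.33602824·0.32974008) = 77.707042
y = r_b·(sin φ − φ·cos φ) = 73.664780·(0.32974008 − 0.33602824·0.94407176) = 0.921201

x=77.707042 y=0.921201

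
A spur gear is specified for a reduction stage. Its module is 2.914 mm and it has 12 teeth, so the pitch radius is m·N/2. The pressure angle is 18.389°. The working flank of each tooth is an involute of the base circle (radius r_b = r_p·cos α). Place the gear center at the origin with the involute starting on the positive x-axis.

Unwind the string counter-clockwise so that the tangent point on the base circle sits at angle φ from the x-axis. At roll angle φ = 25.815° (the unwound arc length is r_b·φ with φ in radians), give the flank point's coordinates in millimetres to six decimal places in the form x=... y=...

pitch radius r_p = m·N/2 = 2.914·12/2 = 17.484000
base radius r_b = r_p·cos α = 17.484000·cos 18.389° = 16.591207
roll angle φ = 25.815° = 0.45055675 rad
x = r_b·(cos φ + φ·sin φ) = 16.591207·(0.90020480 + 0.45055675·0.43546679) = 18.190721
y = r_b·(sin φ − φ·cos φ) = 16.591207·(0.43546679 − 0.45055675·0.90020480) = 0.495636

x=18.190721 y=0.495636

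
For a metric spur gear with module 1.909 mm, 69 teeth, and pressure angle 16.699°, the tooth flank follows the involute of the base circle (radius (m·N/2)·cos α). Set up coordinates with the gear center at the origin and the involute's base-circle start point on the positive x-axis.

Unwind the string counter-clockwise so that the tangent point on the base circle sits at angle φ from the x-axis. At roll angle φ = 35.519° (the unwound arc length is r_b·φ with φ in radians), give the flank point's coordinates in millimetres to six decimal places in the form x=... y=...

pitch radius r_p = m·N/2 = 1.909·69/2 = 65.860500
base radius r_b = r_p·cos α = 65.860500·cos 16.699° = 63.082999
roll angle φ = 35.519° = 0.61992350 rad
x = r_b·(cos φ + φ·sin φ) = 63.082999·(0.81392291 + 0.61992350·0.58097289) = 74.064591
y = r_b·(sin φ − φ·cos φ) = 63.082999·(0.58097289 − 0.61992350·0.81392291) = 4.819728

x=74.064591 y=4.819728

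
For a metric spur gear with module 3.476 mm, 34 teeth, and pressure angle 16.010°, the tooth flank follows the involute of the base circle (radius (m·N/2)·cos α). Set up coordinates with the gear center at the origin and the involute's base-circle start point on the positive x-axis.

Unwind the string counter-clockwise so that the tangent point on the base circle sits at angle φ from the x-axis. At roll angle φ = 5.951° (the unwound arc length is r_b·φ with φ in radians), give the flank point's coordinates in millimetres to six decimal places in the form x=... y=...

pitch radius r_p = m·N/2 = 3.476·34/2 = 59.092000
base radius r_b = r_p·cos α = 59.092000·cos 16.010° = 56.800032
roll angle φ = 5.951° = 0.10386454 rad
x = r_b·(cos φ + φ·sin φ) = 56.800032·(0.99461093 + 0.10386454·0.10367790) = 57.105582
y = r_b·(sin φ − φ·cos φ) = 56.800032·(0.10367790 − 0.10386454·0.99461093) = 0.021191

x=57.105582 y=0.021191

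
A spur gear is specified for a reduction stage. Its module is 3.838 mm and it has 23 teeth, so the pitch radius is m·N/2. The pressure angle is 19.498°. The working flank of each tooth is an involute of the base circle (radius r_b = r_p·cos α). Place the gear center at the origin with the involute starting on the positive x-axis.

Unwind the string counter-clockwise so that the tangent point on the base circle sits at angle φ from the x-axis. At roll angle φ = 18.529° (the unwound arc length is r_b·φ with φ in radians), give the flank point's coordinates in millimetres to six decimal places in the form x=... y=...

pitch radius r_p = m·N/2 = 3.838·23/2 = 44.137000
base radius r_b = r_p·cos α = 44.137000·cos 19.498° = 41.605882
roll angle φ = 18.529° = 0.32339206 rad
x = r_b·(cos φ + φ·sin φ) = 41.605882·(0.94816293 + 0.32339206·0.31778461) = 43.724950
y = r_b·(sin φ − φ·cos φ) = 41.605882·(0.31778461 − 0.32339206·0.94816293) = 0.464165

x=43.724950 y=0.464165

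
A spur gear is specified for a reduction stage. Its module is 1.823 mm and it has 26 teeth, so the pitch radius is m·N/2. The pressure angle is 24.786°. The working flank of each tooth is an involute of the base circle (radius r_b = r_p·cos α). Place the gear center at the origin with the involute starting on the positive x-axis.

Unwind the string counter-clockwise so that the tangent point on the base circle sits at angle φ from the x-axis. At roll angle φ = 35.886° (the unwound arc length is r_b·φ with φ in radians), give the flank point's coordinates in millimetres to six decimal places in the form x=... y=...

pitch radius r_p = m·N/2 = 1.823·26/2 = 23.699000
base radius r_b = r_p·cos α = 23.699000·cos 24.786° = 21.515847
roll angle φ = 35.886° = 0.62632886 rad
x = r_b·(cos φ + φ·sin φ) = 21.515847·(0.81018489 + 0.62632886·0.58617441) = 25.331098
y = r_b·(sin φ − φ·cos φ) = 21.515847·(0.58617441 − 0.62632886·0.81018489) = 1.693991

x=25.331098 y=1.693991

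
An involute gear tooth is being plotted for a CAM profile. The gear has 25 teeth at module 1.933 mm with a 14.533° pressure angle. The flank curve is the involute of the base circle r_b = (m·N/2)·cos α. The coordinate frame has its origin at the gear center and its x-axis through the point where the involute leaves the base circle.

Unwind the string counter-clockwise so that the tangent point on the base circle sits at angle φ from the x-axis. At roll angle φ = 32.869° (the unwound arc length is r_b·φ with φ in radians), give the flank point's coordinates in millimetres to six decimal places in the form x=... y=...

x=26.927189 y=1.424061

pitch radius r_p = m·N/2 = 1.933·25/2 = 24.162500
base radius r_b = r_p·cos α = 24.162500·cos 14.533° = 23.389379
roll angle φ = 32.869° = 0.57367227 rad
x = r_b·(cos φ + φ·sin φ) = 23.389379·(0.83991363 + 0.57367227·0.54272009) = 26.927189
y = r_b·(sin φ − φ·cos φ) = 23.389379·(0.54272009 − 0.57367227·0.83991363) = 1.424061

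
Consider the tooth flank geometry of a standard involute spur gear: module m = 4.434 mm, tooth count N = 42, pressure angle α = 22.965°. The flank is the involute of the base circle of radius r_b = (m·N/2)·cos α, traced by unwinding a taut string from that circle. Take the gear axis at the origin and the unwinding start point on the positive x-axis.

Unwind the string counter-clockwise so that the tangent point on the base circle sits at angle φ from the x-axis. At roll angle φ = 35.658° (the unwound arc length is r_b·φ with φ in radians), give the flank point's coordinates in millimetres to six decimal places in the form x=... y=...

pitch radius r_p = m·N/2 = 4.434·42/2 = 93.114000
base radius r_b = r_p·cos α = 93.114000·cos 22.965° = 85.734098
roll angle φ = 35.658° = 0.62234950 rad
x = r_b·(cos φ + φ·sin φ) = 85.734098·(0.81251107 + 0.62234950·0.58294577) = 100.763892
y = r_b·(sin φ − φ·cos φ) = 85.734098·(0.58294577 − 0.62234950·0.81251107) = 6.625523

x=100.763892 y=6.625523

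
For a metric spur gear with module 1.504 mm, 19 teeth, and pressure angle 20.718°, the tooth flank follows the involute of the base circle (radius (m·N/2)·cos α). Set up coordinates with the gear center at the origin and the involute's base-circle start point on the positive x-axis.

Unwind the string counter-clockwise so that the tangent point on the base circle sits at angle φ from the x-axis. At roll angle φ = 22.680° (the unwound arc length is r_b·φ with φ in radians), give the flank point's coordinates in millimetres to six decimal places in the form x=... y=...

x=14.370383 y=0.271993

pitch radius r_p = m·N/2 = 1.504·19/2 = 14.288000
base radius r_b = r_p·cos α = 14.288000·cos 20.718° = 13.364037
roll angle φ = 22.680° = 0.39584067 rad
x = r_b·(cos φ + φ·sin φ) = 13.364037·(0.92267274 + 0.39584067·0.38558399) = 14.370383
y = r_b·(sin φ − φ·cos φ) = 13.364037·(0.38558399 − 0.39584067·0.92267274) = 0.271993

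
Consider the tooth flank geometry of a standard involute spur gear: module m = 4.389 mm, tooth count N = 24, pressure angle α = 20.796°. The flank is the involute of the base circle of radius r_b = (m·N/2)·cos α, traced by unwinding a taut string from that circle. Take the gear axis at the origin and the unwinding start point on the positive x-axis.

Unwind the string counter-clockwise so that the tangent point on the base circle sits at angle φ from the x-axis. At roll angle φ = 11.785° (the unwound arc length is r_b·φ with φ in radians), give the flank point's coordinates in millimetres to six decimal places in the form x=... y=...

x=50.267247 y=0.142217

pitch radius r_p = m·N/2 = 4.389·24/2 = 52.668000
base radius r_b = r_p·cos α = 52.668000·cos 20.796° = 49.236704
roll angle φ = 11.785° = 0.20568705 rad
x = r_b·(cos φ + φ·sin φ) = 49.236704·(0.97892089 + 0.20568705·0.20423978) = 50.267247
y = r_b·(sin φ − φ·cos φ) = 49.236704·(0.20423978 − 0.20568705·0.97892089) = 0.142217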